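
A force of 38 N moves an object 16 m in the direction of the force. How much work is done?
W = Fd = 38×16 = 608.0 J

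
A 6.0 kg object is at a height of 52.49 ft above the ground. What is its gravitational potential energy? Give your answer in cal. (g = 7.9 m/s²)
PE = mgh = 6 kg × 7.9 m/s² × 16 m = 758.4 J = 181.3 cal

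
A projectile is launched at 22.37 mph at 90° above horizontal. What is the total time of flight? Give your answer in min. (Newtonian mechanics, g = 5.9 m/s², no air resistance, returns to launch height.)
T = 2v₀sin(θ)/g (with unit conversion) = 0.0565 min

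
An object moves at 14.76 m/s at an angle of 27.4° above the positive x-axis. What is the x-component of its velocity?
vₓ = v cos(θ) = 14.76 × cos(27.4°) = 13.1 m/s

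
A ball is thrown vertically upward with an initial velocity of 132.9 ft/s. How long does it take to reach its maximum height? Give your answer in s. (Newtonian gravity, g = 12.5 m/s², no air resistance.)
t_up = v₀/g (with unit conversion) = 3.241 s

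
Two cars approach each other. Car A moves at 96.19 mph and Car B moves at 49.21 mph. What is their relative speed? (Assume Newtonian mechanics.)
v_rel = v_A + v_B = 96.19 + 49.21 = 145.4 mph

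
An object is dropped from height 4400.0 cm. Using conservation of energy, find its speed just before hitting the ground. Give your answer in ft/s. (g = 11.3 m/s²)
mgh = ½mv² → v = √(2gh) = √(2×11.3×44) = 31.53 m/s = 103.5 ft/s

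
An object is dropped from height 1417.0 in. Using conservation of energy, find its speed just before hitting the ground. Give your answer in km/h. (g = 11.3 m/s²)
mgh = ½mv² → v = √(2gh) = √(2×11.3×35.99) = 28.52 m/s = 102.7 km/h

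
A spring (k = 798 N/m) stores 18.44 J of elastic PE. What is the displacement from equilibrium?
PE = ½kx² → x = √(2PE/k) = √(2×18.44/798) = 0.215 m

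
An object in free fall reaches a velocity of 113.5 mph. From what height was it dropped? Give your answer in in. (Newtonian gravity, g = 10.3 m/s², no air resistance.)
h = v²/(2g) (with unit conversion) = 4920.0 in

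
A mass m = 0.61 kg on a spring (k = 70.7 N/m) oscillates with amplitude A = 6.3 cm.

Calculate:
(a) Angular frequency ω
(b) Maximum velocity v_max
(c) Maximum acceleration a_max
ω = √(k/m) = √(70.7/0.61) = 10.77 rad/s
v_max = ωA = 10.77×0.063 = 0.6782 m/s
a_max = ω²A = 10.77²×0.063 = 7.302 m/s²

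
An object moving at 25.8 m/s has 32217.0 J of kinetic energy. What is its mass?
KE = ½mv² → m = 2KE/v² = 2×32217.0/25.8² = 96.8 kg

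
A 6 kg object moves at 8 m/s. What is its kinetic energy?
KE = ½mv² = ½×6×8² = 192.0 J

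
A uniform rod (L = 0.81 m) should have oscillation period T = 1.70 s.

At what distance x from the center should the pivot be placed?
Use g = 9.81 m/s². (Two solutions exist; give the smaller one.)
T = 2π√((L²/12 + x²)/(gx)). Let c = T²g/(4π²) = 0.7181.
x² − cx + L²/12 = 0 → x = (c − √(c² − L²/3))/2 = 0.08657 m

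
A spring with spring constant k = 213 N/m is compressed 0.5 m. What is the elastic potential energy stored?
PE = ½kx² = ½×213×0.5² = 26.62 J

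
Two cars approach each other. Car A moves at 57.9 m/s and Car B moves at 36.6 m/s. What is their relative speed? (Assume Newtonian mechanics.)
v_rel = v_A + v_B = 57.9 + 36.6 = 94.5 m/s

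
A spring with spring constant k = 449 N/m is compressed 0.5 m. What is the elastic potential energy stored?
PE = ½kx² = ½×449×0.5² = 56.12 J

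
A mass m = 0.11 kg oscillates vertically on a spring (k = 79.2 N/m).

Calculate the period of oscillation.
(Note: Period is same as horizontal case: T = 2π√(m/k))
T = 2π√(m/k) = 2π√(0.11/79.2) = 0.2342 s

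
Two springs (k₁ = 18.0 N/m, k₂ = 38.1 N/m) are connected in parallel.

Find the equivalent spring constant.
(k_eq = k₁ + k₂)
k_eq = k₁ + k₂ = 18.0 + 38.1 = 56.1 N/m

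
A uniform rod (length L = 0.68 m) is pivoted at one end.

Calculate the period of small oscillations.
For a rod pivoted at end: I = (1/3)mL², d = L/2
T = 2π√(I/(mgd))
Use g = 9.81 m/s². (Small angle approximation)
I/m = (1/3)L² = 0.1541 m²; d = L/2 = 0.34 m
T = 2π√(I/(mgd)) = 2π√(0.1541/(9.81×0.34)) = 1.351 s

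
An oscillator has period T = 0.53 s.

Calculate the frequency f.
f = 1/T = 1/0.53 = 1.887 Hz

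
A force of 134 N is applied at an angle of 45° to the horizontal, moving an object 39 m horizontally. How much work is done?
W = Fd cosθ = 134×39×cos(45°) = 3695.3 J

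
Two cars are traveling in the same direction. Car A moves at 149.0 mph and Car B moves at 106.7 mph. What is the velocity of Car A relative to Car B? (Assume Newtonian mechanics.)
v_rel = v_A - v_B = 149.0 - 106.7 = 42.3 mph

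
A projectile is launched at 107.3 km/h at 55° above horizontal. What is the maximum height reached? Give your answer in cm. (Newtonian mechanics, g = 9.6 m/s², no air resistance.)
H = v₀²sin²(θ)/(2g) (with unit conversion) = 3105.0 cm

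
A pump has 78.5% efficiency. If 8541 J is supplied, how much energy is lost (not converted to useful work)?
W_out = η × W_in = 0.785×8541 = 6704.7 J
W_lost = W_in − W_out = 8541 − 6704.7 = 1836.3 J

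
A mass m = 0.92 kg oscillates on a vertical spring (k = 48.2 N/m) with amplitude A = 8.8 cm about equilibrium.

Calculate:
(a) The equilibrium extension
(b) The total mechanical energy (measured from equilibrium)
x_eq = mg/k = 0.92×9.81/48.2 = 0.1872 m = 18.72 cm
E = ½kA² = ½×48.2×(0.088)² = 0.1866 J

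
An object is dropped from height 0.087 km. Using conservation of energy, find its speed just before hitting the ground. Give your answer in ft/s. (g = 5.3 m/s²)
mgh = ½mv² → v = √(2gh) = √(2×5.3×87) = 30.37 m/s = 99.63 ft/s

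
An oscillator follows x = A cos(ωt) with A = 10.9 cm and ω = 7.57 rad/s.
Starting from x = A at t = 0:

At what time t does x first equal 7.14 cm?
cos(ωt) = x/A = 7.14/10.9 = 0.655
ωt = arccos(0.655) = 0.8566 rad
t = 0.8566/7.57 = 0.1132 s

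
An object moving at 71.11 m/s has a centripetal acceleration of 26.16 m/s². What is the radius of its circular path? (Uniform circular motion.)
r = v²/a_c = 71.11²/26.16 = 193.3 m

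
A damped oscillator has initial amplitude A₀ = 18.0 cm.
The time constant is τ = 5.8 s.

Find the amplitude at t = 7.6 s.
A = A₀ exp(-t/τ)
A = A₀ exp(−t/τ) = 18.0×exp(−7.6/5.8) = 4.855 cm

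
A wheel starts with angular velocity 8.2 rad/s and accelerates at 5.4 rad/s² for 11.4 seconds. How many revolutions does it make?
θ = ω₀t + ½αt² = 8.2×11.4 + ½×5.4×11.4² = 444.37 rad
Revolutions = θ/(2π) = 444.37/(2π) = 70.72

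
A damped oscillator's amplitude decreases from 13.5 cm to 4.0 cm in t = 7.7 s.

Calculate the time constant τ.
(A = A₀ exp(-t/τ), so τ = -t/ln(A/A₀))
A/A₀ = 4.0/13.5 = 0.2963; ln(A/A₀) = -1.216
τ = −t/ln(A/A₀) = −7.7/-1.216 = 6.33 s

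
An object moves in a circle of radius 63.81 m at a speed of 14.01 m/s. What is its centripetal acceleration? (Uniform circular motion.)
a_c = v²/r = 14.01²/63.81 = 196.28/63.81 = 3.08 m/s²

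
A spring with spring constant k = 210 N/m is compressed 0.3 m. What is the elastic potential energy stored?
PE = ½kx² = ½×210×0.3² = 9.45 J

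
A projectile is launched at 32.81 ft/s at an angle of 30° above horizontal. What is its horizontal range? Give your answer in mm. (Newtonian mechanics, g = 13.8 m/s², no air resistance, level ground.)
R = v₀² sin(2θ) / g (with unit conversion) = 6276.0 mm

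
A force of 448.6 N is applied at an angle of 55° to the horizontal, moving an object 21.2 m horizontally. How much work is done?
W = Fd cosθ = 448.6×21.2×cos(55°) = 5454.9 J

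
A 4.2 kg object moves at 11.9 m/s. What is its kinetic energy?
KE = ½mv² = ½×4.2×11.9² = 297.381 J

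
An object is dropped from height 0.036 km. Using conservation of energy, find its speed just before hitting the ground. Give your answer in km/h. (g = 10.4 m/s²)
mgh = ½mv² → v = √(2gh) = √(2×10.4×36) = 27.36 m/s = 98.51 km/h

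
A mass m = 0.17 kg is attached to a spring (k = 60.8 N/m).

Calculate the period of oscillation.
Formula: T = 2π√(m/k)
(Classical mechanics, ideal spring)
T = 2π√(m/k) = 2π√(0.17/60.8) = 0.3322 s; f = 1/T = 3.01 Hz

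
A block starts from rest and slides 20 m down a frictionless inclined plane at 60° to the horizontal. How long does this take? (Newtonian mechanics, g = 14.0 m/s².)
a = g sin(θ) = 14.0 × sin(60°) = 12.12 m/s²
t = √(2d/a) = √(2 × 20 / 12.12) = 1.82 s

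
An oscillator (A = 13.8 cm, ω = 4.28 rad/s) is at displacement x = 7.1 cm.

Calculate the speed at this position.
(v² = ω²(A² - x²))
v = ω√(A² − x²) = 4.28×√(0.138² − 0.071²) = 0.5065 m/s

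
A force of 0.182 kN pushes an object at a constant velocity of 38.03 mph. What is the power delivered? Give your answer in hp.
P = Fv = 182 N × 17 m/s = 3094 W = 4.149 hp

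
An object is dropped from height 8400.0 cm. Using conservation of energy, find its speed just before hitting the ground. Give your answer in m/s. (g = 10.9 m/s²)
mgh = ½mv² → v = √(2gh) = √(2×10.9×84) = 42.79 m/s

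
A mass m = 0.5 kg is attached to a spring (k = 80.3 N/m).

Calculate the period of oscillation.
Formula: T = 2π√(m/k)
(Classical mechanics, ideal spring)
T = 2π√(m/k) = 2π√(0.5/80.3) = 0.4958 s; f = 1/T = 2.017 Hz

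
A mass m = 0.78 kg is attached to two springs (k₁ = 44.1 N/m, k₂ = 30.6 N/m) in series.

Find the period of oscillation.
k_eq = k₁k₂/(k₁+k₂) = 18.07 N/m
T = 2π√(m/k_eq) = 2π√(0.78/18.07) = 1.306 s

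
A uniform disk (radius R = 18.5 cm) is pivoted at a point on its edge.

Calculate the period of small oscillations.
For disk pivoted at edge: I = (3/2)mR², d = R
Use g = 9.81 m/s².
I/m = (3/2)R² = 0.05134 m²; d = R = 0.185 m
T = 2π√((3/2)R²/(gR)) = 2π√(3R/(2g)) = 1.057 s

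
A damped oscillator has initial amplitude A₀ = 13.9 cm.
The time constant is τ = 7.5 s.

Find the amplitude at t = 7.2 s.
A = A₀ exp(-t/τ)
A = A₀ exp(−t/τ) = 13.9×exp(−7.2/7.5) = 5.322 cm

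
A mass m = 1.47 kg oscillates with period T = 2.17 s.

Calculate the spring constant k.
T = 2π√(m/k) → k = m(2π/T)² = 1.47×(2π/2.17)² = 12.32 N/m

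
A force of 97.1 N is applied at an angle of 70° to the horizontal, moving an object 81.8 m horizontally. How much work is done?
W = Fd cosθ = 97.1×81.8×cos(70°) = 2716.6 J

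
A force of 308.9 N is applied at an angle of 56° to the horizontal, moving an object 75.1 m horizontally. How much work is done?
W = Fd cosθ = 308.9×75.1×cos(56°) = 12972.0 J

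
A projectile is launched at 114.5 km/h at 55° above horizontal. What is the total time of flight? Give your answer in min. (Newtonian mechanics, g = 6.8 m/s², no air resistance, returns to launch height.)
T = 2v₀sin(θ)/g (with unit conversion) = 0.1277 min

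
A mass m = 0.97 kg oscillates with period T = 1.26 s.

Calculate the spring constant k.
T = 2π√(m/k) → k = m(2π/T)² = 0.97×(2π/1.26)² = 24.12 N/m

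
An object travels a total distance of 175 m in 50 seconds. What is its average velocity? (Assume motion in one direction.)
v_avg = Δd / Δt = 175 / 50 = 3.5 m/s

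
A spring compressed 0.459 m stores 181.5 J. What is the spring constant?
PE = ½kx² → k = 2PE/x² = 2×181.5/0.459² = 1723.0 N/m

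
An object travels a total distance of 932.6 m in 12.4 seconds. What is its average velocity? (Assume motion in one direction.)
v_avg = Δd / Δt = 932.6 / 12.4 = 75.21 m/s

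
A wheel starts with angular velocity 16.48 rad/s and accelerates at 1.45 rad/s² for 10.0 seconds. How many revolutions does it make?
θ = ω₀t + ½αt² = 16.48×10.0 + ½×1.45×10.0² = 237.3 rad
Revolutions = θ/(2π) = 237.3/(2π) = 37.77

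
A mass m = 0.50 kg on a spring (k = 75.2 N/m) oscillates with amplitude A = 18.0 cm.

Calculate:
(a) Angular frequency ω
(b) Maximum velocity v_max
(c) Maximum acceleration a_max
ω = √(k/m) = √(75.2/0.5) = 12.26 rad/s
v_max = ωA = 12.26×0.18 = 2.207 m/s
a_max = ω²A = 12.26²×0.18 = 27.07 m/s²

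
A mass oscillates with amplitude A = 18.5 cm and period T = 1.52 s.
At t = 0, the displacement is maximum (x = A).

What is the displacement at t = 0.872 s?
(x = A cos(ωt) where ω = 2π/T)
ω = 2π/T = 2π/1.52 = 4.134 rad/s
x = A cos(ωt) = 18.5×cos(4.134×0.872) = -16.55 cm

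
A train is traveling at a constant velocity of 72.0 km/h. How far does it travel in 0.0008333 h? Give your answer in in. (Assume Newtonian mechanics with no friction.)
d = vt (with unit conversion) = 2362.0 in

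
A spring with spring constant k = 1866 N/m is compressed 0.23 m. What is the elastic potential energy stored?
PE = ½kx² = ½×1866×0.23² = 49.36 J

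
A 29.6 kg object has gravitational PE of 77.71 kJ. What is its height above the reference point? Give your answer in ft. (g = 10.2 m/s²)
PE = mgh → h = PE/(mg) = 7.771e+04 J / (29.6 kg × 10.2 m/s²) = 257.4 m = 844.4 ft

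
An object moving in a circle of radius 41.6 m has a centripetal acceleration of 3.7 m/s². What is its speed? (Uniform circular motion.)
v = √(a_c × r) = √(3.7 × 41.6) = 12.41 m/s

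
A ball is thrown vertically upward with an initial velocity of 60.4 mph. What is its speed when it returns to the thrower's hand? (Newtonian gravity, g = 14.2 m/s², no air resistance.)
By conservation of energy, the ball returns at the same speed = 60.4 mph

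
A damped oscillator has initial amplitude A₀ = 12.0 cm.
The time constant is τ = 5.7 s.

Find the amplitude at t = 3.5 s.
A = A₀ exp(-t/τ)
A = A₀ exp(−t/τ) = 12.0×exp(−3.5/5.7) = 6.494 cm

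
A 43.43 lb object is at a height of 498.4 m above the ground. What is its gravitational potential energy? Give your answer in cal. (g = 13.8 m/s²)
PE = mgh = 19.7 kg × 13.8 m/s² × 498.4 m = 1.355e+05 J = 32380.0 cal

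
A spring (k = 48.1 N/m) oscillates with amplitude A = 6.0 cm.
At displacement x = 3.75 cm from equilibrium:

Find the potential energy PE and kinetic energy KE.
E_total = ½kA² = ½×48.1×(0.06)² = 0.08658 J
PE = ½kx² = ½×48.1×(0.0375)² = 0.03382 J
KE = E_total − PE = 0.05276 J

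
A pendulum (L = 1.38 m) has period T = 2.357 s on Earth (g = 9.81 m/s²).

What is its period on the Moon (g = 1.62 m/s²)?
T = 2π√(L/g), so T_moon/T_earth = √(g_earth/g_moon)
T_moon = 2π√(1.38/1.62) = 5.799 s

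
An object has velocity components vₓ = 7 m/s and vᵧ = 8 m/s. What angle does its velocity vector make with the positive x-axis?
θ = arctan(vᵧ/vₓ) = arctan(8/7) = 48.81°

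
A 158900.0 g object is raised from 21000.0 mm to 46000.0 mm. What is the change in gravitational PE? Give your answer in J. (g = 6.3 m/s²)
ΔPE = mg(h₂ − h₁) = 158.9 kg × 6.3 m/s² × (46 − 21) m = 2.503e+04 J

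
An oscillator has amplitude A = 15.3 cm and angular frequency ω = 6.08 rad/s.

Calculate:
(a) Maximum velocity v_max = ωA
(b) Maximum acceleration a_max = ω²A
v_max = ωA = 6.08×0.153 = 0.9302 m/s
a_max = ω²A = 6.08²×0.153 = 5.656 m/s²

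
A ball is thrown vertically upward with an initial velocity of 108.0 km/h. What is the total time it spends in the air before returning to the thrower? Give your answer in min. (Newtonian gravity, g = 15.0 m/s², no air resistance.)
t_total = 2v₀/g (with unit conversion) = 0.06667 min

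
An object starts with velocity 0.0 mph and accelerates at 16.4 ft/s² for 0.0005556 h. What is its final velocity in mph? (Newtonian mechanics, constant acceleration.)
v = v₀ + at (with unit conversion) = 22.37 mph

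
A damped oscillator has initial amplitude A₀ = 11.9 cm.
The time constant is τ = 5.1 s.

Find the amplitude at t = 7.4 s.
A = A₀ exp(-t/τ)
A = A₀ exp(−t/τ) = 11.9×exp(−7.4/5.1) = 2.789 cm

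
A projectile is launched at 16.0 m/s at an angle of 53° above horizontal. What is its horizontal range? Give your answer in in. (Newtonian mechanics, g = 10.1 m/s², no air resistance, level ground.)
R = v₀² sin(2θ) / g (with unit conversion) = 959.2 in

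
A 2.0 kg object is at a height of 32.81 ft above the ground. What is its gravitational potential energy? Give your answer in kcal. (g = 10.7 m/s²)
PE = mgh = 2 kg × 10.7 m/s² × 10 m = 214 J = 0.05115 kcal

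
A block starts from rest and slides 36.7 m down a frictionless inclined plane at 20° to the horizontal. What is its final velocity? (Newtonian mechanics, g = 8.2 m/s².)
a = g sin(θ) = 8.2 × sin(20°) = 2.8 m/s²
v = √(2ad) = √(2 × 2.8 × 36.7) = 14.35 m/s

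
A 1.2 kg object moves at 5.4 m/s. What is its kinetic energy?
KE = ½mv² = ½×1.2×5.4² = 17.496 J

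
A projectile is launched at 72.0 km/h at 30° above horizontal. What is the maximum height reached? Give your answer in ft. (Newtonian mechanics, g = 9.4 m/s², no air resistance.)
H = v₀²sin²(θ)/(2g) (with unit conversion) = 17.45 ft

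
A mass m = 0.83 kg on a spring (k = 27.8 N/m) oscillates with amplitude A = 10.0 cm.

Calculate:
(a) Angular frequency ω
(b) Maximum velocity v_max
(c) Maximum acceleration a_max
ω = √(k/m) = √(27.8/0.83) = 5.787 rad/s
v_max = ωA = 5.787×0.1 = 0.5787 m/s
a_max = ω²A = 5.787²×0.1 = 3.349 m/s²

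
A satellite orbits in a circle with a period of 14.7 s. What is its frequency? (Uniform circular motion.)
f = 1/T = 1/14.7 = 0.068 Hz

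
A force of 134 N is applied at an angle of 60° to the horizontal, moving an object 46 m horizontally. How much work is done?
W = Fd cosθ = 134×46×cos(60°) = 3082.0 J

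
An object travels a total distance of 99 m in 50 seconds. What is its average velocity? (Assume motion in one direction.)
v_avg = Δd / Δt = 99 / 50 = 1.98 m/s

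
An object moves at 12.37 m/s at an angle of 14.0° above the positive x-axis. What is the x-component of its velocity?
vₓ = v cos(θ) = 12.37 × cos(14.0°) = 12.0 m/s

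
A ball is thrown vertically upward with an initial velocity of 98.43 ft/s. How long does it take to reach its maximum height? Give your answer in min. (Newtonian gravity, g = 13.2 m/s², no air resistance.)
t_up = v₀/g (with unit conversion) = 0.03788 min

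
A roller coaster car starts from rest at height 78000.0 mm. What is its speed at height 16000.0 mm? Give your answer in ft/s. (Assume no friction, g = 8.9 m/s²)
mgh₁ = ½mv₂² + mgh₂ → v₂ = √(2g(h₁−h₂)) = √(2×8.9×(78−16)) = 33.22 m/s = 109.0 ft/s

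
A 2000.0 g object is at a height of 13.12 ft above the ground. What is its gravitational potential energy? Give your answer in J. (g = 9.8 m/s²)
PE = mgh = 2 kg × 9.8 m/s² × 3.999 m = 78.38 J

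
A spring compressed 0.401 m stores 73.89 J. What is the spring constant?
PE = ½kx² → k = 2PE/x² = 2×73.89/0.401² = 919.0 N/m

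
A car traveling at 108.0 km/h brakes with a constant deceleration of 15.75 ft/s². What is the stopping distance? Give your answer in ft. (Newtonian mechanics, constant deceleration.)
d = v₀² / (2a) (with unit conversion) = 307.5 ft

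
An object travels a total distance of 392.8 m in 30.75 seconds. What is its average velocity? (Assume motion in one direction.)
v_avg = Δd / Δt = 392.8 / 30.75 = 12.77 m/s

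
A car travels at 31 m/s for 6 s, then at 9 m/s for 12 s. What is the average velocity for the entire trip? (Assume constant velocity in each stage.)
d₁ = v₁t₁ = 31 × 6 = 186 m
d₂ = v₂t₂ = 9 × 12 = 108 m
d_total = 294 m, t_total = 18 s
v_avg = d_total/t_total = 294/18 = 16.33 m/s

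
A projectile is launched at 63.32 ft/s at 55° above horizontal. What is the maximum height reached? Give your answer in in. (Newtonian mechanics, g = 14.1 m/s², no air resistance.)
H = v₀²sin²(θ)/(2g) (with unit conversion) = 348.9 in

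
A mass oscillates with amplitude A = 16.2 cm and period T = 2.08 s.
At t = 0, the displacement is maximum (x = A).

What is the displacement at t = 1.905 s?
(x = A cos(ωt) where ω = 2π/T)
ω = 2π/T = 2π/2.08 = 3.021 rad/s
x = A cos(ωt) = 16.2×cos(3.021×1.905) = 13.99 cm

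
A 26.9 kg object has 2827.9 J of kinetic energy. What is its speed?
KE = ½mv² → v = √(2KE/m) = √(2×2827.9/26.9) = 14.5 m/s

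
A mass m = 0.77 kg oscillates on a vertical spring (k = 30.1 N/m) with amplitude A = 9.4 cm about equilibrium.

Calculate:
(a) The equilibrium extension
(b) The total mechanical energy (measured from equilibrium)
x_eq = mg/k = 0.77×9.81/30.1 = 0.251 m = 25.1 cm
E = ½kA² = ½×30.1×(0.094)² = 0.133 J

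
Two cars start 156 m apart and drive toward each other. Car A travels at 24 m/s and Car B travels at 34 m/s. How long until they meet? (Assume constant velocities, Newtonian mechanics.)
Combined speed: v_combined = 24 + 34 = 58 m/s
Time to meet: t = d/58 = 156/58 = 2.69 s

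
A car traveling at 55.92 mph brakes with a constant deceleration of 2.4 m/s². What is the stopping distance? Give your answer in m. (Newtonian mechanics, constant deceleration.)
d = v₀² / (2a) (with unit conversion) = 130.2 m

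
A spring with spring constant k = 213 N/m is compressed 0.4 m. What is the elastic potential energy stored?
PE = ½kx² = ½×213×0.4² = 17.04 J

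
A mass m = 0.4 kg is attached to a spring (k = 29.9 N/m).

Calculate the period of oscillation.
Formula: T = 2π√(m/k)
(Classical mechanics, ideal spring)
T = 2π√(m/k) = 2π√(0.4/29.9) = 0.7267 s; f = 1/T = 1.376 Hz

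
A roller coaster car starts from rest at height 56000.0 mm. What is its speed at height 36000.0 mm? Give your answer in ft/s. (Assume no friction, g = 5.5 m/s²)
mgh₁ = ½mv₂² + mgh₂ → v₂ = √(2g(h₁−h₂)) = √(2×5.5×(56−36)) = 14.83 m/s = 48.66 ft/s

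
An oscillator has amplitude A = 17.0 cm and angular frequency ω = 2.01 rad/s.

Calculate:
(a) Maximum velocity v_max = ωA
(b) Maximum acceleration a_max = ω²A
v_max = ωA = 2.01×0.17 = 0.3417 m/s
a_max = ω²A = 2.01²×0.17 = 0.6868 m/s²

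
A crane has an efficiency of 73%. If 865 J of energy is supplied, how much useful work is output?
W_out = η × W_in = 0.73 × 865 = 631.45 J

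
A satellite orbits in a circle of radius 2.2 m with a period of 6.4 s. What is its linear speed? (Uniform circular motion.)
v = 2πr/T = 2π×2.2/6.4 = 2.16 m/s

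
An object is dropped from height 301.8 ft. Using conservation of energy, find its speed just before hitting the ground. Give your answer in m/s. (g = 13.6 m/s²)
mgh = ½mv² → v = √(2gh) = √(2×13.6×91.99) = 50.02 m/s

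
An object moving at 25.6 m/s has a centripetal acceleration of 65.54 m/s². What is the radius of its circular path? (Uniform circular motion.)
r = v²/a_c = 25.6²/65.54 = 10.0 m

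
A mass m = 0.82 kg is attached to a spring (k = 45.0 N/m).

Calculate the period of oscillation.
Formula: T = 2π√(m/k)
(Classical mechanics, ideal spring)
T = 2π√(m/k) = 2π√(0.82/45.0) = 0.8482 s; f = 1/T = 1.179 Hz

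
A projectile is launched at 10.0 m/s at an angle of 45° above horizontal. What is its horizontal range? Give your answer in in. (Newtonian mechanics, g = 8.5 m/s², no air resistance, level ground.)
R = v₀² sin(2θ) / g (with unit conversion) = 463.2 in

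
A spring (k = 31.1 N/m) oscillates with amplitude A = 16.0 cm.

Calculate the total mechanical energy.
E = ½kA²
E = ½kA² = ½×31.1×(0.16)² = 0.3981 J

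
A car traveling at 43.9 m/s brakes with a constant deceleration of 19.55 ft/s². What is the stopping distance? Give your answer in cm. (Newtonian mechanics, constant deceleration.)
d = v₀² / (2a) (with unit conversion) = 16170.0 cm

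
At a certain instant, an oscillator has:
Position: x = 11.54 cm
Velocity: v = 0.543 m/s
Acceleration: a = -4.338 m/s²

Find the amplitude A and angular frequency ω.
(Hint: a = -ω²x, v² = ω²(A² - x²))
a = −ω²x → ω = √(|a|/x) = √(4.338/0.1154) = 6.131 rad/s
v² = ω²(A² − x²) → A = √(x² + v²/ω²) = √(0.1154² + 0.543²/6.131²) = 0.1455 m = 14.55 cm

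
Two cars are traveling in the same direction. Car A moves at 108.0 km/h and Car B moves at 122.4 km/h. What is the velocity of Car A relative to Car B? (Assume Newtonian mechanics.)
v_rel = v_A - v_B = 108.0 - 122.4 = -14.4 km/h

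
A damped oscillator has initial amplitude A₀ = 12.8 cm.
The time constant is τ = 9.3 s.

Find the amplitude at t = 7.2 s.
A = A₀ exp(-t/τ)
A = A₀ exp(−t/τ) = 12.8×exp(−7.2/9.3) = 5.902 cm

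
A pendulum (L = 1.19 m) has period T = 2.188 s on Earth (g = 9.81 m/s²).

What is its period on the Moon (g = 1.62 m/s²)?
T = 2π√(L/g), so T_moon/T_earth = √(g_earth/g_moon)
T_moon = 2π√(1.19/1.62) = 5.385 s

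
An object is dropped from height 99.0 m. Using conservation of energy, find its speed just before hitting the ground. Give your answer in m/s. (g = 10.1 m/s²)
mgh = ½mv² → v = √(2gh) = √(2×10.1×99) = 44.72 m/s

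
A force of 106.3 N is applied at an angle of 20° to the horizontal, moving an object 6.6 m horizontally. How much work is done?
W = Fd cosθ = 106.3×6.6×cos(20°) = 659.27 J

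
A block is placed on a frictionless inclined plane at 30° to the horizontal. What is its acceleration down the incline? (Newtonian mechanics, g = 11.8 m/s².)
a = g sin(θ) = 11.8 × sin(30°) = 11.8 × 0.5 = 5.9 m/s²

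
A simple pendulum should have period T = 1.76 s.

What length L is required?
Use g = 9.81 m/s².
T = 2π√(L/g) → L = g(T/2π)² = 9.81×(1.76/2π)² = 0.7697 m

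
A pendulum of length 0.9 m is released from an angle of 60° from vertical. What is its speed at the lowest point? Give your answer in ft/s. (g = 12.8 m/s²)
h = L(1 − cosθ) = 0.9×(1 − cos60°) = 0.45 m
v = √(2gh) = √(2×12.8×0.45) = 3.394 m/s = 11.14 ft/s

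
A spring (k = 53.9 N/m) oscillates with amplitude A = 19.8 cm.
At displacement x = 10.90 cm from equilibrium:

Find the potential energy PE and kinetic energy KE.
E_total = ½kA² = ½×53.9×(0.198)² = 1.057 J
PE = ½kx² = ½×53.9×(0.109)² = 0.3202 J
KE = E_total − PE = 0.7364 J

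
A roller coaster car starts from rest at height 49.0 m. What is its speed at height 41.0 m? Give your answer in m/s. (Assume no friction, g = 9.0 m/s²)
mgh₁ = ½mv₂² + mgh₂ → v₂ = √(2g(h₁−h₂)) = √(2×9.0×(49−41)) = 12 m/s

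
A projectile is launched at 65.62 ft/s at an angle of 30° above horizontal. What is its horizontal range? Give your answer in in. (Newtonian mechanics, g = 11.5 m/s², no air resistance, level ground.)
R = v₀² sin(2θ) / g (with unit conversion) = 1186.0 in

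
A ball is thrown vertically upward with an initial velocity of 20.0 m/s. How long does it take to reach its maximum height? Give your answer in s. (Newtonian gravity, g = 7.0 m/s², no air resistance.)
t_up = v₀/g = 2.857 s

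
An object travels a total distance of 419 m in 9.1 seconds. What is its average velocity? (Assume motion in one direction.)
v_avg = Δd / Δt = 419 / 9.1 = 46.04 m/s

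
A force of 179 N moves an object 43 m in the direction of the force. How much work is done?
W = Fd = 179×43 = 7697.0 J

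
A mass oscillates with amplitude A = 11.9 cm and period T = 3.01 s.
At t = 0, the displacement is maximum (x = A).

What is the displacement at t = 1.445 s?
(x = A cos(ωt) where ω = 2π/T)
ω = 2π/T = 2π/3.01 = 2.087 rad/s
x = A cos(ωt) = 11.9×cos(2.087×1.445) = -11.81 cm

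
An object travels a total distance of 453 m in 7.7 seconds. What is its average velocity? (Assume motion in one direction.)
v_avg = Δd / Δt = 453 / 7.7 = 58.83 m/s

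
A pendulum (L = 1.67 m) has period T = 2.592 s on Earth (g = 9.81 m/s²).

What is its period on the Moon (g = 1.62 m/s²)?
T = 2π√(L/g), so T_moon/T_earth = √(g_earth/g_moon)
T_moon = 2π√(1.67/1.62) = 6.379 s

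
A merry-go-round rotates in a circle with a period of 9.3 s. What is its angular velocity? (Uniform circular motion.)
ω = 2π/T = 2π/9.3 = 0.6756 rad/s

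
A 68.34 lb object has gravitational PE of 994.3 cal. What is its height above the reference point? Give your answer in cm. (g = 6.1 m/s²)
PE = mgh → h = PE/(mg) = 4160 J / (31 kg × 6.1 m/s²) = 22 m = 2200.0 cm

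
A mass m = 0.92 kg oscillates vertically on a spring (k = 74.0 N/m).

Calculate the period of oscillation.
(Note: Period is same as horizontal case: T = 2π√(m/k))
T = 2π√(m/k) = 2π√(0.92/74.0) = 0.7006 s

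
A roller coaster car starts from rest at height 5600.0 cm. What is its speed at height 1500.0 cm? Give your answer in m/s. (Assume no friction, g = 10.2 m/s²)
mgh₁ = ½mv₂² + mgh₂ → v₂ = √(2g(h₁−h₂)) = √(2×10.2×(56−15)) = 28.92 m/s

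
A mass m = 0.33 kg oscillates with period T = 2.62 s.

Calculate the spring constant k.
T = 2π√(m/k) → k = m(2π/T)² = 0.33×(2π/2.62)² = 1.898 N/m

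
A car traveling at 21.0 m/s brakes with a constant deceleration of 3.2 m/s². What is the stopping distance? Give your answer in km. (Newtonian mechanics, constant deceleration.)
d = v₀² / (2a) (with unit conversion) = 0.06891 km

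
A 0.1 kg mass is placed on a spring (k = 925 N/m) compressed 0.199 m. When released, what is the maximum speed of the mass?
½kx² = ½mv² → v = x√(k/m) = 0.199×√(925/0.1) = 19.14 m/s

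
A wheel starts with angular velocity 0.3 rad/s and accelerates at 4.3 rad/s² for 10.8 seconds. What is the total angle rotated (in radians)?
θ = ω₀t + ½αt² = 0.3×10.8 + ½×4.3×10.8² = 254.02 rad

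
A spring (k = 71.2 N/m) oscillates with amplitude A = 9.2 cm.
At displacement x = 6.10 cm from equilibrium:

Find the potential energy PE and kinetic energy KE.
E_total = ½kA² = ½×71.2×(0.092)² = 0.3013 J
PE = ½kx² = ½×71.2×(0.061)² = 0.1325 J
KE = E_total − PE = 0.1689 J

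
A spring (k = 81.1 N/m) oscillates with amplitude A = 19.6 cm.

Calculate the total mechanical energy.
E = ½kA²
E = ½kA² = ½×81.1×(0.196)² = 1.558 J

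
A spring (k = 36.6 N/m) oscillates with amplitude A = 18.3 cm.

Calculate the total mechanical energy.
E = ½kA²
E = ½kA² = ½×36.6×(0.183)² = 0.6128 J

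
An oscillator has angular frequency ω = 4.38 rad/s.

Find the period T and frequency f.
T = 2π/ω = 2π/4.38 = 1.435 s; f = ω/2π = 0.6971 Hz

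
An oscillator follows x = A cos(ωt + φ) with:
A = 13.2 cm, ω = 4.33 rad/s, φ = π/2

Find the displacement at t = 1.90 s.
x = A cos(ωt + φ) = 13.2×cos(4.33×1.9 + π/2) = -12.29 cm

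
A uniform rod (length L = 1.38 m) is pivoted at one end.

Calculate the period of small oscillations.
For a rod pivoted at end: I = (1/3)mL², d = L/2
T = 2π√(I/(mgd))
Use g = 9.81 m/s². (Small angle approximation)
I/m = (1/3)L² = 0.6348 m²; d = L/2 = 0.69 m
T = 2π√(I/(mgd)) = 2π√(0.6348/(9.81×0.69)) = 1.924 s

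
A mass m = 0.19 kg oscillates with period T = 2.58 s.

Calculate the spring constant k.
T = 2π√(m/k) → k = m(2π/T)² = 0.19×(2π/2.58)² = 1.127 N/m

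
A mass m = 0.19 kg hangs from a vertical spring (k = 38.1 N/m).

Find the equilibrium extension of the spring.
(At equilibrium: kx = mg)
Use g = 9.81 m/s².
x_eq = mg/k = 0.19×9.81/38.1 = 0.04892 m = 4.892 cm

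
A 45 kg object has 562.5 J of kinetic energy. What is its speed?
KE = ½mv² → v = √(2KE/m) = √(2×562.5/45) = 5.0 m/s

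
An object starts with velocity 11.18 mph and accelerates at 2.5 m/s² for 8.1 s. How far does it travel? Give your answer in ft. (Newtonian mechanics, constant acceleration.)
d = v₀t + ½at² (with unit conversion) = 401.9 ft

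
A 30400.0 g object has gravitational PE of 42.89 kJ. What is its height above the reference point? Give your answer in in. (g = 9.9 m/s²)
PE = mgh → h = PE/(mg) = 4.289e+04 J / (30.4 kg × 9.9 m/s²) = 142.5 m = 5611.0 in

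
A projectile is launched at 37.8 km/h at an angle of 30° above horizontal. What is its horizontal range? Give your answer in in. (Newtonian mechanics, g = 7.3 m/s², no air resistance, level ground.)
R = v₀² sin(2θ) / g (with unit conversion) = 514.9 in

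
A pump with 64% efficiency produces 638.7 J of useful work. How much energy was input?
W_in = W_out/η = 638.7/0.64 = 997.97 J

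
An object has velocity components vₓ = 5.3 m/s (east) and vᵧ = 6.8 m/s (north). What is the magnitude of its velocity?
|v| = √(vₓ² + vᵧ²) = √(5.3² + 6.8²) = √(74.33) = 8.62 m/s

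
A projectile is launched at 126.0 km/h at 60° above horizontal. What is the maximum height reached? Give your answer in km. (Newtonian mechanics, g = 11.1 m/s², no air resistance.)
H = v₀²sin²(θ)/(2g) (with unit conversion) = 0.04139 km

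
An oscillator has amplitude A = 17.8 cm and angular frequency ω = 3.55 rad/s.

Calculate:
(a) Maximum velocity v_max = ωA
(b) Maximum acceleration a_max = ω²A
v_max = ωA = 3.55×0.178 = 0.6319 m/s
a_max = ω²A = 3.55²×0.178 = 2.243 m/s²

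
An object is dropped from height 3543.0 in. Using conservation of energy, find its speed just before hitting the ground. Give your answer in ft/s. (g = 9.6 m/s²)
mgh = ½mv² → v = √(2gh) = √(2×9.6×89.99) = 41.57 m/s = 136.4 ft/s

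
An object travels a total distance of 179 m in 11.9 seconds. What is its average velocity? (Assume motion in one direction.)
v_avg = Δd / Δt = 179 / 11.9 = 15.04 m/s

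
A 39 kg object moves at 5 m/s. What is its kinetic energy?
KE = ½mv² = ½×39×5² = 487.5 J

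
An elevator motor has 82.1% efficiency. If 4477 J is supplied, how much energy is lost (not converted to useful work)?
W_out = η × W_in = 0.821×4477 = 3675.6 J
W_lost = W_in − W_out = 4477 − 3675.6 = 801.38 J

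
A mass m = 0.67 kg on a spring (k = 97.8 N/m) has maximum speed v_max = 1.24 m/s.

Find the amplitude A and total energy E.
½mv²_max = ½kA² → A = v_max√(m/k) = 1.24×√(0.67/97.8) = 0.1026 m = 10.26 cm
E = ½mv²_max = ½×0.67×1.24² = 0.5151 J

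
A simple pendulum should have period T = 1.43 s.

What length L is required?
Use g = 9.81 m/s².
T = 2π√(L/g) → L = g(T/2π)² = 9.81×(1.43/2π)² = 0.5081 m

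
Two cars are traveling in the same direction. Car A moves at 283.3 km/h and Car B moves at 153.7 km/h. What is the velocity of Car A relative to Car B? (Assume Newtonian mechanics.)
v_rel = v_A - v_B = 283.3 - 153.7 = 129.6 km/h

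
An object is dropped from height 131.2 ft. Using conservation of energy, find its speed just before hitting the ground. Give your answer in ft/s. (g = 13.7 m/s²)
mgh = ½mv² → v = √(2gh) = √(2×13.7×39.99) = 33.1 m/s = 108.6 ft/s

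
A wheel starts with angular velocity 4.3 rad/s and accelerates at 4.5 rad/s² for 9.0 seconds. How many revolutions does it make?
θ = ω₀t + ½αt² = 4.3×9.0 + ½×4.5×9.0² = 220.95 rad
Revolutions = θ/(2π) = 220.95/(2π) = 35.17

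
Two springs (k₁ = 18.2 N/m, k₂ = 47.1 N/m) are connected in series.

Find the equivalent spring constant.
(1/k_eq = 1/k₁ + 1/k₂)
1/k_eq = 1/18.2 + 1/47.1 = 0.076176; k_eq = 13.13 N/m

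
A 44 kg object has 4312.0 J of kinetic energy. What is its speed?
KE = ½mv² → v = √(2KE/m) = √(2×4312.0/44) = 14.0 m/s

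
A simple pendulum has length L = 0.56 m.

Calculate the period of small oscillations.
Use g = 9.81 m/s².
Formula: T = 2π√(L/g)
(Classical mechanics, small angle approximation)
T = 2π√(L/g) = 2π√(0.56/9.81) = 1.501 s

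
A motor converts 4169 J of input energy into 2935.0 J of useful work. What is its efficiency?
η = W_out/W_in = 2935.0/4169 = 0.704 = 70.4%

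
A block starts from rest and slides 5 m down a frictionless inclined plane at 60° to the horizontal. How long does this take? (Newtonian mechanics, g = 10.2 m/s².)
a = g sin(θ) = 10.2 × sin(60°) = 8.83 m/s²
t = √(2d/a) = √(2 × 5 / 8.83) = 1.06 s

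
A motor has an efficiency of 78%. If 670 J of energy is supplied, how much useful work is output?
W_out = η × W_in = 0.78 × 670 = 522.6 J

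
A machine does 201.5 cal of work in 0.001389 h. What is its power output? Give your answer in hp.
P = W/t = 843.1 J / 5 s = 168.6 W = 0.2261 hp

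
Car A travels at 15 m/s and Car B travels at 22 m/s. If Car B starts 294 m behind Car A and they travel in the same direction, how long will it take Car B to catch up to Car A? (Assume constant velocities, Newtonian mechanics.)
Relative speed: v_rel = 22 - 15 = 7 m/s
Time to catch: t = d₀/v_rel = 294/7 = 42.0 s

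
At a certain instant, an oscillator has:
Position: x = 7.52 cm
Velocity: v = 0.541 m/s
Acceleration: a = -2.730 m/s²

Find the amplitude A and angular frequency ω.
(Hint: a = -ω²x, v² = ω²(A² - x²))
a = −ω²x → ω = √(|a|/x) = √(2.73/0.0752) = 6.025 rad/s
v² = ω²(A² − x²) → A = √(x² + v²/ω²) = √(0.0752² + 0.541²/6.025²) = 0.1171 m = 11.71 cm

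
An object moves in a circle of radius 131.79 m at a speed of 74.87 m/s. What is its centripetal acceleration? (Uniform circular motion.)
a_c = v²/r = 74.87²/131.79 = 5605.52/131.79 = 42.53 m/s²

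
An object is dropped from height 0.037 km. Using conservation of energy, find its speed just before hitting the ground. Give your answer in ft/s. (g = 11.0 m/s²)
mgh = ½mv² → v = √(2gh) = √(2×11.0×37) = 28.53 m/s = 93.6 ft/s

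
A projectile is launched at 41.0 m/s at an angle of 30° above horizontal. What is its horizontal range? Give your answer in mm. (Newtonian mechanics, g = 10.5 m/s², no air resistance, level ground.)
R = v₀² sin(2θ) / g (with unit conversion) = 138600.0 mm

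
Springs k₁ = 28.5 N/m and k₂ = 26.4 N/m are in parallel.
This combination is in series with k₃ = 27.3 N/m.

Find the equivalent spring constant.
k₁₂ = k₁ + k₂ = 54.9 N/m (parallel)
1/k_eq = 1/k₁₂ + 1/k₃ → k_eq = 18.23 N/m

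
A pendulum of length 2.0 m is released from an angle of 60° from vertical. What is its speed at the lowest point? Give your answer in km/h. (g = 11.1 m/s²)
h = L(1 − cosθ) = 2.0×(1 − cos60°) = 1 m
v = √(2gh) = √(2×11.1×1) = 4.712 m/s = 16.96 km/h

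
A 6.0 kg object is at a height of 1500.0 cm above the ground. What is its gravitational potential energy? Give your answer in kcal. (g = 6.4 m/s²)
PE = mgh = 6 kg × 6.4 m/s² × 15 m = 576 J = 0.1377 kcal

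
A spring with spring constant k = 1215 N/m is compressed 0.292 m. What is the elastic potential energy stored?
PE = ½kx² = ½×1215×0.292² = 51.8 J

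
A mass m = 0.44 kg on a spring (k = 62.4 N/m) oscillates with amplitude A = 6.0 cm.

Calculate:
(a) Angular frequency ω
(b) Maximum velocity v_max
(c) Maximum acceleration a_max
ω = √(k/m) = √(62.4/0.44) = 11.91 rad/s
v_max = ωA = 11.91×0.06 = 0.7145 m/s
a_max = ω²A = 11.91²×0.06 = 8.509 m/s²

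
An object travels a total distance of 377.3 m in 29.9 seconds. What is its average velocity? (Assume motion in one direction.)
v_avg = Δd / Δt = 377.3 / 29.9 = 12.62 m/s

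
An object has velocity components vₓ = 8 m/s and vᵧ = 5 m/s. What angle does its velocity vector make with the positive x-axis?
θ = arctan(vᵧ/vₓ) = arctan(5/8) = 32.01°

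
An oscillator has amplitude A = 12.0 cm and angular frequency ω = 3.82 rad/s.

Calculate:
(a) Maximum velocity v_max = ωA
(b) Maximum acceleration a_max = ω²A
v_max = ωA = 3.82×0.12 = 0.4584 m/s
a_max = ω²A = 3.82²×0.12 = 1.751 m/s²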